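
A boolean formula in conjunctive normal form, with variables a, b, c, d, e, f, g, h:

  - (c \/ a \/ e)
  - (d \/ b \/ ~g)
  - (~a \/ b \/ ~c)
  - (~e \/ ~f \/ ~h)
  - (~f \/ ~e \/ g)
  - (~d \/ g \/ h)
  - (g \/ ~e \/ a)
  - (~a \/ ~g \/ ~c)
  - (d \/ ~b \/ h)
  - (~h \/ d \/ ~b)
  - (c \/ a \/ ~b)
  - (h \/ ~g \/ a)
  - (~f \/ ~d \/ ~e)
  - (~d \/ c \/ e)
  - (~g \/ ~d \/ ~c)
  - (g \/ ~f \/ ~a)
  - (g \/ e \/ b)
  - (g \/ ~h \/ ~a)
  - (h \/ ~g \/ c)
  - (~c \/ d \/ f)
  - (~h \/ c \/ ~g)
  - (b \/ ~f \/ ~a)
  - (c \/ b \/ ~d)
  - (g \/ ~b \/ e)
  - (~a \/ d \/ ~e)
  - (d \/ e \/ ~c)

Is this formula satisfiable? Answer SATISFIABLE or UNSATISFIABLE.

g = True:
  c = True:
    propagation gives a=False, h=True, d=False, b=True; an empty clause results — contradiction.
  c = False:
    propagation gives h=True; an empty clause results — contradiction.
g = False:
  e = True:
    propagation gives f=False, a=True, h=False, d=False; an empty clause results — contradiction.
  e = False:
    propagation gives b=True; an empty clause results — contradiction.
Every branch closes, so no satisfying assignment exists.

UNSATISFIABLE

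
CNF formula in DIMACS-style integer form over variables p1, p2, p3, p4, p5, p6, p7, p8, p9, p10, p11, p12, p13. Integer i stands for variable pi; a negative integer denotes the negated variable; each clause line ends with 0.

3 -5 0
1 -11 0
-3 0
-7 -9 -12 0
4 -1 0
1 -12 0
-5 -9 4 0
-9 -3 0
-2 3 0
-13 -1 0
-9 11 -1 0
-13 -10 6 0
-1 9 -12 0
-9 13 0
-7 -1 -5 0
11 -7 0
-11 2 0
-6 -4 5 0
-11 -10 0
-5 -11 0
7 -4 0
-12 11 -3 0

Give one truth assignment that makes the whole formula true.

p1=F, p2=F, p3=F, p4=F, p5=F, p6=F, p7=F, p8=T, p9=F, p10=F, p11=F, p12=F, p13=T

(¬p3) is a unit clause, so p3 = False.
(¬p5) is a unit clause, so p5 = False.
Unit propagation: (¬p2) forces p2 = False.
Unit propagation: (¬p11) forces p11 = False.
Unit propagation: (¬p7) forces p7 = False.
(¬p4) is a unit clause, so p4 = False.
Unit propagation: (¬p1) forces p1 = False.
The clause (¬p12) is unit: p12 must be False.
p9 occurs only negated in the remaining clauses — set p9 = False.
Pure literal: p10 appears only negated; assign p10 = False.
p6, p8, p13 are now unconstrained; take p6 = False, p8 = True, p13 = True.
Every clause has at least one true literal under this assignment.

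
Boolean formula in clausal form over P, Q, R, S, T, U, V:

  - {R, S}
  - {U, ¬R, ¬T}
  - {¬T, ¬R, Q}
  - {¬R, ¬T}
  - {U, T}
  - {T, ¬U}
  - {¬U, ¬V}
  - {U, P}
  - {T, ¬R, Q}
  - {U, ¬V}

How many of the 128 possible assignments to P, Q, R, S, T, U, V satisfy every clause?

6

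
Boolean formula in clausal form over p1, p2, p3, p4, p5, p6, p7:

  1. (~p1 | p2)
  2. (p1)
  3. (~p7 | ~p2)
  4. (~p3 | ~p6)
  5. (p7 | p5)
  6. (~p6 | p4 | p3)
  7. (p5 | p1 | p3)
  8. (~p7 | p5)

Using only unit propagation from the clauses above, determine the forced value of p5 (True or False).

True

(p1) stands alone — p1 = True.
From (p2 | ~p1) and p1 = True: p2 = True.
(~p2 | ~p7) with p2 = True leaves only ~p7, so p7 = False.
(p7 | p5): since p7 = False, the clause reduces to (p5). p5 = True.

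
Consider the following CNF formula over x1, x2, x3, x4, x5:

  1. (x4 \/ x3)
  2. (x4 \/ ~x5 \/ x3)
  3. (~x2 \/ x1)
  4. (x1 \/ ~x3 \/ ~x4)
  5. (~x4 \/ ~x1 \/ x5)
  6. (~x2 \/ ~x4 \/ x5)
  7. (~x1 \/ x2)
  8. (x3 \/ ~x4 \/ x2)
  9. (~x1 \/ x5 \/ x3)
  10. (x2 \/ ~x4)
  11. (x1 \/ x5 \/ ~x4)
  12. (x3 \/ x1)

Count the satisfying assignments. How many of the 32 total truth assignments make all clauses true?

6

Satisfying assignments:
  x1=F x2=F x3=T x4=F x5=F
  x1=F x2=F x3=T x4=F x5=T
  x1=T x2=T x3=F x4=T x5=T
  x1=T x2=T x3=T x4=F x5=F
  x1=T x2=T x3=T x4=F x5=T
  x1=T x2=T x3=T x4=T x5=T
Count: 6.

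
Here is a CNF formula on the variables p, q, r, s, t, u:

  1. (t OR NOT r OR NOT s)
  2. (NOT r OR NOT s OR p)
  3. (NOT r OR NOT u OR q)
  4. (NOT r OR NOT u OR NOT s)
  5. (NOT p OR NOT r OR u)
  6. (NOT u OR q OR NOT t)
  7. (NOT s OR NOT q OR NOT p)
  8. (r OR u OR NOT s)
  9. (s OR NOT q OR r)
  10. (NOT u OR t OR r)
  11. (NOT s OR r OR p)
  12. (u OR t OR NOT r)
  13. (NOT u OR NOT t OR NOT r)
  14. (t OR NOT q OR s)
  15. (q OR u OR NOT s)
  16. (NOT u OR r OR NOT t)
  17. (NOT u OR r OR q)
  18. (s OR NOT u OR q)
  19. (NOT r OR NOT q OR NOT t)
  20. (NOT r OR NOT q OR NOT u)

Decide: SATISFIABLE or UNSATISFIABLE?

SATISFIABLE

Set p = False and propagate.
Set q = False and propagate.
The remaining clauses are satisfied by r = False, s = False, t = True, u = False.
Every clause has at least one true literal under this assignment.
So p = False  q = False  r = False  s = False  t = True  u = False is a satisfying assignment.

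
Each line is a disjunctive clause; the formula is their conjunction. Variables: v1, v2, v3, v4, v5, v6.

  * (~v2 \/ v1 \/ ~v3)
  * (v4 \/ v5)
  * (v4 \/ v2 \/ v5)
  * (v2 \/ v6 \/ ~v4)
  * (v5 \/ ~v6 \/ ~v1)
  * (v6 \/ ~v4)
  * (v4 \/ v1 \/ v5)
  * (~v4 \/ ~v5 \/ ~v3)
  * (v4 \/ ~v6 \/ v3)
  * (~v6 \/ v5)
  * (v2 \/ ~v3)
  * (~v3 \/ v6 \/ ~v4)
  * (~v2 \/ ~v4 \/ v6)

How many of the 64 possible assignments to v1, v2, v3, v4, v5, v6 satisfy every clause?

10

Split on v4, then v6.
  v4=T, v6=T: remaining (v1,v2,v3,v5) ∈ {(F,F,F,T); (F,T,F,T); (T,F,F,T); (T,T,F,T)} — 4.
  v4=T, v6=F: a clause becomes empty — 0.
  v4=F, v6=T: remaining (v1,v2,v3,v5) ∈ {(T,T,T,T)} — 1.
  v4=F, v6=F: 5 of the 16 assignments to (v1,v2,v3,v5) work.
Total: 4 + 0 + 1 + 5 = 10.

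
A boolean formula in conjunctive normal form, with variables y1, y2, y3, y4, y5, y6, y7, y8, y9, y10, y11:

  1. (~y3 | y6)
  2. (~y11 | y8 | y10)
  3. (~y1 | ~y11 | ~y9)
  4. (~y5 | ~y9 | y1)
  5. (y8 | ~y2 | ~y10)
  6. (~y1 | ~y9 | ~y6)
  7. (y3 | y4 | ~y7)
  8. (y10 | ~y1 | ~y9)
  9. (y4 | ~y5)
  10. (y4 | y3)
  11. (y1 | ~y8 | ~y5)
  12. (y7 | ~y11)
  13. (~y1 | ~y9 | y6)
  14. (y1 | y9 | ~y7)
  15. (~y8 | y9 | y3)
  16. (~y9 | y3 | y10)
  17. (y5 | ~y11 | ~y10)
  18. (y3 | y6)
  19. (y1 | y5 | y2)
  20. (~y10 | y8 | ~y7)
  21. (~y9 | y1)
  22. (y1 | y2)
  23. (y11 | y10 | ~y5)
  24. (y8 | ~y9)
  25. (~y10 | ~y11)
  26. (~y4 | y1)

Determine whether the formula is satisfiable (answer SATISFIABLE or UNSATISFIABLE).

SATISFIABLE

Branch on y1: take y1 = True.
For the remaining variables, y2 = False, y3 = True, y4 = True, y5 = False, y6 = True, y7 = False, y8 = False, y9 = False, y10 = True, y11 = False works.
So y1 = 1, y2 = 0, y3 = 1, y4 = 1, y5 = 0, y6 = 1, y7 = 0, y8 = 0, y9 = 0, y10 = 1, y11 = 0 is a satisfying assignment.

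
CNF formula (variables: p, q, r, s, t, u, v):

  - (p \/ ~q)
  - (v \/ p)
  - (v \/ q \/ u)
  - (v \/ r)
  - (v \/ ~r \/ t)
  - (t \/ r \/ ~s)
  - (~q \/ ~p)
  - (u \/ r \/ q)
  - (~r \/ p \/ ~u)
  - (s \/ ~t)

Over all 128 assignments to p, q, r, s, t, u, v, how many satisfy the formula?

Split on r, then p.
  r=1, p=1: 7 of the 32 assignments to (q,s,t,u,v) work.
  r=1, p=0: remaining (q,s,t,u,v) ∈ {(0,0,0,0,1); (0,1,0,0,1); (0,1,1,0,1)} — 3.
  r=0, p=1: remaining (q,s,t,u,v) ∈ {(0,0,0,1,1); (0,1,1,1,1)} — 2.
  r=0, p=0: remaining (q,s,t,u,v) ∈ {(0,0,0,1,1); (0,1,1,1,1)} — 2.
Total: 7 + 3 + 2 + 2 = 14.

14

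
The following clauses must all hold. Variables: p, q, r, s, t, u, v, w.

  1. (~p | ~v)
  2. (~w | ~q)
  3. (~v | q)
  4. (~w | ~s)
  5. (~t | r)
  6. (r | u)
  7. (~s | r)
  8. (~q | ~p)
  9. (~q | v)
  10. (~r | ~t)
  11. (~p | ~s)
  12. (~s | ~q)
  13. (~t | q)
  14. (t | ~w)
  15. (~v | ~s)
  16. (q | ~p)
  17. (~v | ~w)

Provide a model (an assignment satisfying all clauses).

Pure literal: p appears only negated; assign p = False.
w occurs only negated in the remaining clauses — set w = False.
Try q = False.
  then v is forced to False.
  then t is forced to False.
Branch on r: take r = True.
s, u are now unconstrained; take s = True, u = False.
Check each clause:
  1. (~p | ~v) — ~v is true.
  2. (~q | ~w) — ~w is true.
  3. (~v | q) — ~v is true.
  4. (~s | ~w) — ~w is true.
  5. (r | ~t) — r is true.
  6. (u | r) — r is true.
  7. (r | ~s) — r is true.
  8. (~q | ~p) — ~p is true.
  9. (~q | v) — ~q is true.
  10. (~t | ~r) — ~t is true.
  11. (~p | ~s) — ~p is true.
  12. (~s | ~q) — ~q is true.
  13. (q | ~t) — ~t is true.
  14. (t | ~w) — ~w is true.
  15. (~s | ~v) — ~v is true.
  16. (q | ~p) — ~p is true.
  17. (~w | ~v) — ~w is true.

p=F, q=F, r=T, s=T, t=F, u=F, v=F, w=F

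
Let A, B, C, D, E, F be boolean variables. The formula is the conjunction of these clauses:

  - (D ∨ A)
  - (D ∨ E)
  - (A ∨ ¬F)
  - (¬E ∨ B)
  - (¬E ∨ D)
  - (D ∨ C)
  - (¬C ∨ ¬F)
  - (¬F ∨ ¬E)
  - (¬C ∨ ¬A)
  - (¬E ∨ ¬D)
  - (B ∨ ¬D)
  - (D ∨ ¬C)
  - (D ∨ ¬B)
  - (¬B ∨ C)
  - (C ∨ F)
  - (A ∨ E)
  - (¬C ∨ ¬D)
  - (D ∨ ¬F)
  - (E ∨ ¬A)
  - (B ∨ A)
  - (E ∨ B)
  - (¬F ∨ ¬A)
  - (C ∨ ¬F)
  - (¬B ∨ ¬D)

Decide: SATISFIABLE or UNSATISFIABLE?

UNSATISFIABLE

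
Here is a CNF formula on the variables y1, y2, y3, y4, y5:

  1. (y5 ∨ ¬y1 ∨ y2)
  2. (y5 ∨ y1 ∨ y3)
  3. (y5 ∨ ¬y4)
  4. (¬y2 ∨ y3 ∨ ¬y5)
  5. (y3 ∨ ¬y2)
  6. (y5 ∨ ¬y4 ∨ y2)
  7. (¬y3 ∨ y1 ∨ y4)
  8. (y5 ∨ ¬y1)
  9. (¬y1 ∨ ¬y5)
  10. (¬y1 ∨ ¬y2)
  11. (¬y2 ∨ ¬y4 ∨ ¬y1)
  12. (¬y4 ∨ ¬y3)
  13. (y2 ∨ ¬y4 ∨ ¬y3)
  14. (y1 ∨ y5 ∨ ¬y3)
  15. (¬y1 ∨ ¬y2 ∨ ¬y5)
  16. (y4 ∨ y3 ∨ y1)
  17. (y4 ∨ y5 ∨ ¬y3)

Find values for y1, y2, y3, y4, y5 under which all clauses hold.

y1=0, y2=0, y3=0, y4=1, y5=1

Check each clause:
  1. (¬y1 ∨ y2 ∨ y5) — y5 is true.
  2. (y1 ∨ y3 ∨ y5) — y5 is true.
  3. (y5 ∨ ¬y4) — y5 is true.
  4. (y3 ∨ ¬y2 ∨ ¬y5) — ¬y2 is true.
  5. (y3 ∨ ¬y2) — ¬y2 is true.
  6. (y2 ∨ y5 ∨ ¬y4) — y5 is true.
  7. (y4 ∨ ¬y3 ∨ y1) — y4 is true.
  8. (y5 ∨ ¬y1) — y5 is true.
  9. (¬y5 ∨ ¬y1) — ¬y1 is true.
  10. (¬y2 ∨ ¬y1) — ¬y2 is true.
  11. (¬y2 ∨ ¬y1 ∨ ¬y4) — ¬y2 is true.
  12. (¬y3 ∨ ¬y4) — ¬y3 is true.
  13. (¬y4 ∨ y2 ∨ ¬y3) — ¬y3 is true.
  14. (y5 ∨ ¬y3 ∨ y1) — ¬y3 is true.
  15. (¬y5 ∨ ¬y1 ∨ ¬y2) — ¬y2 is true.
  16. (y1 ∨ y4 ∨ y3) — y4 is true.
  17. (y5 ∨ y4 ∨ ¬y3) — ¬y3 is true.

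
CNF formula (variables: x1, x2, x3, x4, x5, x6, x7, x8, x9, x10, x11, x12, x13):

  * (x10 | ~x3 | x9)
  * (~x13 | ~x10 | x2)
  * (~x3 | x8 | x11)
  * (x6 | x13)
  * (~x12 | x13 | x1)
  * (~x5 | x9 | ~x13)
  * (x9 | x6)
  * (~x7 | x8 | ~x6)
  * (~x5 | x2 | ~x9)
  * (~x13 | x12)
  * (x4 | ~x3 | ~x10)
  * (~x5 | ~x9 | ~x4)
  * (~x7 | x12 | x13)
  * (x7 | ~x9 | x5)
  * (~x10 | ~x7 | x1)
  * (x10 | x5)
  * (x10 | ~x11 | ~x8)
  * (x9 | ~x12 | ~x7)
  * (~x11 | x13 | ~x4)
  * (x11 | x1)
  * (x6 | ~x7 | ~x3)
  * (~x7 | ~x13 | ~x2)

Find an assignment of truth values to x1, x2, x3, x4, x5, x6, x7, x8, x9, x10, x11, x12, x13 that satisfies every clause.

Pure literal: x3 appears only negated; assign x3 = False.
Try x1 = False.
  then x11 is forced to True.
Set x2 = True and propagate.
Set x4 = False and propagate.
The remaining clauses are satisfied by x5 = True, x6 = True, x7 = False, x8 = False, x9 = True, x10 = True, x12 = False, x13 = False.

x1=False, x2=True, x3=False, x4=False, x5=True, x6=True, x7=False, x8=False, x9=True, x10=True, x11=True, x12=False, x13=False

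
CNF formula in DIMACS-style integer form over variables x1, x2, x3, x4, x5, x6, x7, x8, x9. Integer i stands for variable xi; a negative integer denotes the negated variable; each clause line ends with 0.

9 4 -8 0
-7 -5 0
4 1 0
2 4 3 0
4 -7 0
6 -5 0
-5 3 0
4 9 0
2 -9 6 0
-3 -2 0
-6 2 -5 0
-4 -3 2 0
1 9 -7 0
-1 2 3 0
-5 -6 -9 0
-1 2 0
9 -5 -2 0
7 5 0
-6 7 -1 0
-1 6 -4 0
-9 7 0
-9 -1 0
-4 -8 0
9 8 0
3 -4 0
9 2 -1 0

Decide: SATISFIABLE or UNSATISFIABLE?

UNSATISFIABLE

x9 = True:
  propagation gives x7=True, x5=False, x4=True, x1=False; an empty clause results — contradiction.
x9 = False:
  propagation gives x4=True, x8=False; an empty clause results — contradiction.
Every branch closes, so no satisfying assignment exists.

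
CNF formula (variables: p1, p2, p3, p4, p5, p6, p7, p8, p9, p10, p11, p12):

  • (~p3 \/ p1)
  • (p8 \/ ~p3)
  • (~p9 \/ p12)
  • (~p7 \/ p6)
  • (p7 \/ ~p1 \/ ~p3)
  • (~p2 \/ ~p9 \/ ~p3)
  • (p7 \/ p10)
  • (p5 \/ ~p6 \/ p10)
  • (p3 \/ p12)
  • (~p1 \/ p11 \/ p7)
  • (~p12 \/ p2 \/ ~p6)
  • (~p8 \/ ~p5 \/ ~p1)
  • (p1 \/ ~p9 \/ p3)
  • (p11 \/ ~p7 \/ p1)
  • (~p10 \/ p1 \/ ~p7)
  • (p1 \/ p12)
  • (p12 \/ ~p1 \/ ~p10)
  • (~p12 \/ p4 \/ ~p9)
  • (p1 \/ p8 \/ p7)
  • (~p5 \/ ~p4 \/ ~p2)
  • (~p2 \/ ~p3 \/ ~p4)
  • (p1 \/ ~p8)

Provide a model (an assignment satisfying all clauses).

Pure literal: p9 appears only negated; assign p9 = False.
p11 occurs only positively in the remaining clauses — set p11 = True.
Set p1 = True and propagate.
The remaining clauses are satisfied by p2 = False, p3 = False, p4 = False, p5 = True, p6 = False, p7 = False, p8 = False, p10 = True, p12 = True.
Every clause has at least one true literal under this assignment.

p1=True, p2=False, p3=False, p4=False, p5=True, p6=False, p7=False, p8=False, p9=False, p10=True, p11=True, p12=True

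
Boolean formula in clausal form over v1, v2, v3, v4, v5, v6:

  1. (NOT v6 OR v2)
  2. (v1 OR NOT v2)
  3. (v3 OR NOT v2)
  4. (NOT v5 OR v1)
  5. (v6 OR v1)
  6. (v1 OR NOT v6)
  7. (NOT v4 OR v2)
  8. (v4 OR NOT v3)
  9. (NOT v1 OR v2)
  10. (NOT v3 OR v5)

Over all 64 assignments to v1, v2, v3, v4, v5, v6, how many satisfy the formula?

2

Satisfying assignments:
  v1=1 v2=1 v3=1 v4=1 v5=1 v6=0
  v1=1 v2=1 v3=1 v4=1 v5=1 v6=1
That's 2 in total.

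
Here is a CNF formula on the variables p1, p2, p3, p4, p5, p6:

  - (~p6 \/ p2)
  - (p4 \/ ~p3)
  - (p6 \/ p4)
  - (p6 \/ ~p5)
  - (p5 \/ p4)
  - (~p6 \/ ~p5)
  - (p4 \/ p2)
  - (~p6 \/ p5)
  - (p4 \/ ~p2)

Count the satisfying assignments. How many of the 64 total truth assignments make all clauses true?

8

Split on p4, then p6.
  p4=1, p6=1: a clause becomes empty — 0.
  p4=1, p6=0: forces p5=0; p1, p2, p3 free → 2^3 = 8.
  p4=0, p6=1: a clause becomes empty — 0.
  p4=0, p6=0: a clause becomes empty — 0.
Total: 0 + 8 + 0 + 0 = 8.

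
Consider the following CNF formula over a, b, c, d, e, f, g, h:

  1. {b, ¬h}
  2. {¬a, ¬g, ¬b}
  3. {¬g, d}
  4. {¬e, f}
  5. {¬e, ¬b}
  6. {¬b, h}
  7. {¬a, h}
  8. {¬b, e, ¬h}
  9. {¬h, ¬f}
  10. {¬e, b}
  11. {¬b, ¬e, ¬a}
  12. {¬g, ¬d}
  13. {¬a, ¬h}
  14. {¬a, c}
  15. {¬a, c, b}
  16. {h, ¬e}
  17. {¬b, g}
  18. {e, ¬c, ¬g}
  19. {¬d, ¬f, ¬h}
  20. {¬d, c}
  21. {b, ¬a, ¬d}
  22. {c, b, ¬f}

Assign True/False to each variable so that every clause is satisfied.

Pure literal: a appears only negated; assign a = False.
Set b = False and propagate.
  then h is forced to False.
  then e is forced to False.
For the remaining variables, c = False, d = False, f = False, g = False works.
Every clause has at least one true literal under this assignment.

a=False, b=False, c=False, d=False, e=False, f=False, g=False, h=False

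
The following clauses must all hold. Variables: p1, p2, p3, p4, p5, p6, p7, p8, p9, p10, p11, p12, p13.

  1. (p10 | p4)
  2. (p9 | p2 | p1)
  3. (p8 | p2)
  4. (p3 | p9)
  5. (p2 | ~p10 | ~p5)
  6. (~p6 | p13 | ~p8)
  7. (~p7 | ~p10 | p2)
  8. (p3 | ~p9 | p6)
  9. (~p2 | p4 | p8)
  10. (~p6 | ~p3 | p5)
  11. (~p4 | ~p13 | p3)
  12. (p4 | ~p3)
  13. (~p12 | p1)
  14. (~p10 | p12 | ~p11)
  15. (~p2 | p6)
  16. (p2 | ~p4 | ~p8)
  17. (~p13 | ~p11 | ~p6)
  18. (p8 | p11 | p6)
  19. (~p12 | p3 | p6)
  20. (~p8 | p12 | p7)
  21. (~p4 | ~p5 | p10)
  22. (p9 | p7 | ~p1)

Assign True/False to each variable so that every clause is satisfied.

p1 = False, p2 = True, p3 = False, p4 = False, p5 = False, p6 = True, p7 = True, p8 = True, p9 = True, p10 = True, p11 = False, p12 = False, p13 = True

Check each clause:
  1. (p10 | p4) — p10 is true.
  2. (p2 | p9 | p1) — p2 is true.
  3. (p2 | p8) — p8 is true.
  4. (p9 | p3) — p9 is true.
  5. (~p5 | p2 | ~p10) — p2 is true.
  6. (~p8 | ~p6 | p13) — p13 is true.
  7. (~p10 | ~p7 | p2) — p2 is true.
  8. (p3 | p6 | ~p9) — p6 is true.
  9. (~p2 | p8 | p4) — p8 is true.
  10. (~p6 | ~p3 | p5) — ~p3 is true.
  11. (p3 | ~p4 | ~p13) — ~p4 is true.
  12. (p4 | ~p3) — ~p3 is true.
  13. (p1 | ~p12) — ~p12 is true.
  14. (~p11 | p12 | ~p10) — ~p11 is true.
  15. (~p2 | p6) — p6 is true.
  16. (~p8 | ~p4 | p2) — p2 is true.
  17. (~p6 | ~p13 | ~p11) — ~p11 is true.
  18. (p11 | p6 | p8) — p8 is true.
  19. (p6 | ~p12 | p3) — ~p12 is true.
  20. (~p8 | p12 | p7) — p7 is true.
  21. (p10 | ~p4 | ~p5) — p10 is true.
  22. (p9 | ~p1 | p7) — p9 is true.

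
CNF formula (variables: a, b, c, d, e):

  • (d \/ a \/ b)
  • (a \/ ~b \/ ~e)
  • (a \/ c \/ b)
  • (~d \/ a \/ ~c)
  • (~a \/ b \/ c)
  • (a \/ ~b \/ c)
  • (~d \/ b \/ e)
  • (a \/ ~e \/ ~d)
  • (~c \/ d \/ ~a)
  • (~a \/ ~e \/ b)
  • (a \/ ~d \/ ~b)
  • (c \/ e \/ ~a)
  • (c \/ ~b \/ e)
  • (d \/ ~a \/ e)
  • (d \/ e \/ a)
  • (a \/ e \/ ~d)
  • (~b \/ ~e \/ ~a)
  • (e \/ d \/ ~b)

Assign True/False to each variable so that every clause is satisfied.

Try a = True.
The remaining clauses are satisfied by b = True, c = True, d = True, e = False.

a = T, b = T, c = T, d = T, e = F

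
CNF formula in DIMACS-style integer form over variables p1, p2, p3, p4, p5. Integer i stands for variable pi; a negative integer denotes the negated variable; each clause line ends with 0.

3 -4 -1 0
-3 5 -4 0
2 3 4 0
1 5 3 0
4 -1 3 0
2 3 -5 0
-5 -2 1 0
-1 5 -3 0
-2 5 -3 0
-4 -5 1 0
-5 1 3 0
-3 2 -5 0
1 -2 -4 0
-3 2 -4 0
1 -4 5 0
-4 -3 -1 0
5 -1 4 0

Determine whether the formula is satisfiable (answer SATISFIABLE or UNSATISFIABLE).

SATISFIABLE

Branch on p1: take p1 = True.
Set p2 = True and propagate.
Set p3 = True and propagate.
  then p5 is forced to True.
  then p4 is forced to False.
So p1=T, p2=T, p3=T, p4=F, p5=T is a satisfying assignment.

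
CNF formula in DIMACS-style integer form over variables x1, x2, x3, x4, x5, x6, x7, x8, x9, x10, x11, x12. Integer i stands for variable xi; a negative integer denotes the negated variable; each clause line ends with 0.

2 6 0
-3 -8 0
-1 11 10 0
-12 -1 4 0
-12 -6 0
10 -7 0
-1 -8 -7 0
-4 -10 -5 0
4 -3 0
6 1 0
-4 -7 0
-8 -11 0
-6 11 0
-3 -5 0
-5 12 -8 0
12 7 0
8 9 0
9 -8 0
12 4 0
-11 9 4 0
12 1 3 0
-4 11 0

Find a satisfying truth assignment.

x1 = T, x2 = T, x3 = F, x4 = T, x5 = F, x6 = F, x7 = F, x8 = F, x9 = T, x10 = F, x11 = T, x12 = T

Check each clause:
  1. (x2 | x6) — x2 is true.
  2. (~x3 | ~x8) — ~x8 is true.
  3. (~x1 | x10 | x11) — x11 is true.
  4. (~x12 | x4 | ~x1) — x4 is true.
  5. (~x6 | ~x12) — ~x6 is true.
  6. (x10 | ~x7) — ~x7 is true.
  7. (~x8 | ~x7 | ~x1) — ~x8 is true.
  8. (~x5 | ~x4 | ~x10) — ~x5 is true.
  9. (x4 | ~x3) — x4 is true.
  10. (x6 | x1) — x1 is true.
  11. (~x4 | ~x7) — ~x7 is true.
  12. (~x8 | ~x11) — ~x8 is true.
  13. (~x6 | x11) — ~x6 is true.
  14. (~x3 | ~x5) — ~x5 is true.
  15. (~x8 | ~x5 | x12) — ~x8 is true.
  16. (x7 | x12) — x12 is true.
  17. (x8 | x9) — x9 is true.
  18. (~x8 | x9) — ~x8 is true.
  19. (x4 | x12) — x12 is true.
  20. (x9 | x4 | ~x11) — x9 is true.
  21. (x3 | x1 | x12) — x1 is true.
  22. (~x4 | x11) — x11 is true.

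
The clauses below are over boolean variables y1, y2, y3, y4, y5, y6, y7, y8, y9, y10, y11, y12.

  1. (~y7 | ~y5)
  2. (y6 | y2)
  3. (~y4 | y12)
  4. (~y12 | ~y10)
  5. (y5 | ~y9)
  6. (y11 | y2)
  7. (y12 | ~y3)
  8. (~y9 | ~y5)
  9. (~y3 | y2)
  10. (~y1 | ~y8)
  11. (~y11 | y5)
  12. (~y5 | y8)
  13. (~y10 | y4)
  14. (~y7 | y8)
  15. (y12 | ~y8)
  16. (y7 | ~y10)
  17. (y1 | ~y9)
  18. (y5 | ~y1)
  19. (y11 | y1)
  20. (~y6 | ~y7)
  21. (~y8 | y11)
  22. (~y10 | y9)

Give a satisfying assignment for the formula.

y1=0  y2=1  y3=0  y4=1  y5=1  y6=0  y7=0  y8=1  y9=0  y10=0  y11=1  y12=1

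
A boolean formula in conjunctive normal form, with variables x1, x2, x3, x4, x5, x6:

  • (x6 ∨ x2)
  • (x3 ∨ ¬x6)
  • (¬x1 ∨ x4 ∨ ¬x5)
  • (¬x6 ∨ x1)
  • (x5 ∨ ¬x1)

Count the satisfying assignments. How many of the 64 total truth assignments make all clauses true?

Split on x1, then x6.
  x1=1, x6=1: remaining (x2,x3,x4,x5) ∈ {(0,1,1,1); (1,1,1,1)} — 2.
  x1=1, x6=0: remaining (x2,x3,x4,x5) ∈ {(1,0,1,1); (1,1,1,1)} — 2.
  x1=0, x6=1: a clause becomes empty — 0.
  x1=0, x6=0: forces x2=1; x3, x4, x5 free → 2^3 = 8.
Total: 2 + 2 + 0 + 8 = 12.

12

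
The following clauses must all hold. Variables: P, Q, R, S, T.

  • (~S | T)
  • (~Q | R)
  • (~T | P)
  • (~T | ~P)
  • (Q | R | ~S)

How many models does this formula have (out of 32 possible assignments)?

6

The models are:
  P=F Q=F R=F S=F T=F
  P=F Q=F R=T S=F T=F
  P=F Q=T R=T S=F T=F
  P=T Q=F R=F S=F T=F
  P=T Q=F R=T S=F T=F
  P=T Q=T R=T S=F T=F
Count: 6.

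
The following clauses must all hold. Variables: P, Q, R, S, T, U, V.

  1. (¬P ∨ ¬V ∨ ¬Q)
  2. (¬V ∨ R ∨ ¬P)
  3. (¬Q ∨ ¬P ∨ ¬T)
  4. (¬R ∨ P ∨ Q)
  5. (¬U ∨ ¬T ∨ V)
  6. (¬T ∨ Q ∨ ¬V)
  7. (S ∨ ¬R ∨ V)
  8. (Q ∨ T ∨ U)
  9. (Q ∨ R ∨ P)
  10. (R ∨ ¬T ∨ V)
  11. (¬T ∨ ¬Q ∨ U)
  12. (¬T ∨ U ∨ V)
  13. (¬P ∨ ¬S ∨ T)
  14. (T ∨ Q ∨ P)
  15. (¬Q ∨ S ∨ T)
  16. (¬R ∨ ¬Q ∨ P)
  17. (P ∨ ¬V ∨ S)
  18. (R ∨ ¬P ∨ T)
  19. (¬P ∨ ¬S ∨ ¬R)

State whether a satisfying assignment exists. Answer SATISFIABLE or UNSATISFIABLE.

SATISFIABLE

Branch on P: take P = False.
Set Q = True and propagate.
  then R is forced to False.
Try S = True.
For the remaining variables, T = False, U = False, V = True works.
Every clause has at least one true literal under this assignment.
So P = 0  Q = 1  R = 0  S = 1  T = 0  U = 0  V = 1 is a satisfying assignment.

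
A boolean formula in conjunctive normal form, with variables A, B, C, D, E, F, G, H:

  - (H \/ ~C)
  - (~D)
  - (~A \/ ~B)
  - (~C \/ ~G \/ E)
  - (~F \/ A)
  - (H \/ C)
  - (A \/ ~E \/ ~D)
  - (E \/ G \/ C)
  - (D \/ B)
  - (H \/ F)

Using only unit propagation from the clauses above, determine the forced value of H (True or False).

True

(~D) stands alone — D = False.
(D \/ B): since D = False, the clause reduces to (B). B = True.
From (~A \/ ~B) and B = True: A = False.
(~F \/ A): since A = False, the clause reduces to (~F). F = False.
From (F \/ H) and F = False: H = True.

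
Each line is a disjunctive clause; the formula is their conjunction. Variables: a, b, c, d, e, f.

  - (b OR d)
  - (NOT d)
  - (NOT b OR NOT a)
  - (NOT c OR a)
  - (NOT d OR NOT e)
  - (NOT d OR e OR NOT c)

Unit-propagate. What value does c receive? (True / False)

False

Unit clause (NOT d) sets d = False.
In (d OR b), d is now false; b must hold, so b = True.
(NOT a OR NOT b) with b = True leaves only NOT a, so a = False.
In (a OR NOT c), a is now false; NOT c must hold, so c = False.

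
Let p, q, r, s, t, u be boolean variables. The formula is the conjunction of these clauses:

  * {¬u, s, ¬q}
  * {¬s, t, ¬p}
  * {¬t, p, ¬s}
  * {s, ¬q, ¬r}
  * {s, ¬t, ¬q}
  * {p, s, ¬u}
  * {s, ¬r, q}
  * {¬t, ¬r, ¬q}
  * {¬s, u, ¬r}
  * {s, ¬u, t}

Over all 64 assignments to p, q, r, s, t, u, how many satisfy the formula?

18

Case analysis on s and q:
  s=T, q=T: 5 of the 16 assignments to (p,r,t,u) work.
  s=T, q=F: 6 of the 16 assignments to (p,r,t,u) work.
  s=F, q=T: remaining (p,r,t,u) ∈ {(F,F,F,F); (T,F,F,F)} — 2.
  s=F, q=F: 5 of the 16 assignments to (p,r,t,u) work.
Total: 5 + 6 + 2 + 5 = 18.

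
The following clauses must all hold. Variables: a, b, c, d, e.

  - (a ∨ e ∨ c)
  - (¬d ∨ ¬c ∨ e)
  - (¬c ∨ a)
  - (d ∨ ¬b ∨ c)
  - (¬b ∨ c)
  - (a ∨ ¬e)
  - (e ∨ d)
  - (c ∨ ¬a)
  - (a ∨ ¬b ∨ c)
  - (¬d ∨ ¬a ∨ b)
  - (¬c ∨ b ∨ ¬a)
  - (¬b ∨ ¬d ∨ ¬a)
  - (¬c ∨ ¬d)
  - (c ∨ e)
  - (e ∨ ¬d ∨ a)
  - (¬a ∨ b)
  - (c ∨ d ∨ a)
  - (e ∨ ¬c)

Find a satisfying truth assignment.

a=T, b=T, c=T, d=F, e=T

Branch on a: take a = True.
  then c is forced to True.
  then b is forced to True.
  then d is forced to False.
  then e is forced to True.
Check each clause:
  1. (a ∨ e ∨ c) — a is true.
  2. (¬c ∨ e ∨ ¬d) — ¬d is true.
  3. (a ∨ ¬c) — a is true.
  4. (¬b ∨ c ∨ d) — c is true.
  5. (¬b ∨ c) — c is true.
  6. (a ∨ ¬e) — a is true.
  7. (d ∨ e) — e is true.
  8. (c ∨ ¬a) — c is true.
  9. (a ∨ c ∨ ¬b) — a is true.
  10. (b ∨ ¬d ∨ ¬a) — b is true.
  11. (b ∨ ¬c ∨ ¬a) — b is true.
  12. (¬b ∨ ¬d ∨ ¬a) — ¬d is true.
  13. (¬c ∨ ¬d) — ¬d is true.
  14. (c ∨ e) — c is true.
  15. (¬d ∨ a ∨ e) — a is true.
  16. (b ∨ ¬a) — b is true.
  17. (c ∨ a ∨ d) — a is true.
  18. (¬c ∨ e) — e is true.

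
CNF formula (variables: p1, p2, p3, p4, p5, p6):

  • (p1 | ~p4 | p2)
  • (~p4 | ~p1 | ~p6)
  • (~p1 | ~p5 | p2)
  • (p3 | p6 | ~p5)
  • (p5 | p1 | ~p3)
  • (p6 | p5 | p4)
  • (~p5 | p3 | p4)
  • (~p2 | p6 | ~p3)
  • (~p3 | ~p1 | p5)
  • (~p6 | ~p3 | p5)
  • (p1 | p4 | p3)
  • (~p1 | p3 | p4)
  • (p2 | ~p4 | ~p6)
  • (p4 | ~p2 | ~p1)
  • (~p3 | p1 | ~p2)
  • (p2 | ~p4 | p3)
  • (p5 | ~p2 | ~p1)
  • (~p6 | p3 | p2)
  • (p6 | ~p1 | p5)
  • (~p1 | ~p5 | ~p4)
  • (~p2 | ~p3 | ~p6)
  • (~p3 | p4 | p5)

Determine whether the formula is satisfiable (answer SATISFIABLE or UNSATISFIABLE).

Set p1 = False and propagate.
Branch on p2: take p2 = True.
  then p3 is forced to False.
  then p4 is forced to True.
The remaining clauses are satisfied by p5 = False, p6 = True.
So p1 = F, p2 = T, p3 = F, p4 = T, p5 = F, p6 = T is a satisfying assignment.

SATISFIABLE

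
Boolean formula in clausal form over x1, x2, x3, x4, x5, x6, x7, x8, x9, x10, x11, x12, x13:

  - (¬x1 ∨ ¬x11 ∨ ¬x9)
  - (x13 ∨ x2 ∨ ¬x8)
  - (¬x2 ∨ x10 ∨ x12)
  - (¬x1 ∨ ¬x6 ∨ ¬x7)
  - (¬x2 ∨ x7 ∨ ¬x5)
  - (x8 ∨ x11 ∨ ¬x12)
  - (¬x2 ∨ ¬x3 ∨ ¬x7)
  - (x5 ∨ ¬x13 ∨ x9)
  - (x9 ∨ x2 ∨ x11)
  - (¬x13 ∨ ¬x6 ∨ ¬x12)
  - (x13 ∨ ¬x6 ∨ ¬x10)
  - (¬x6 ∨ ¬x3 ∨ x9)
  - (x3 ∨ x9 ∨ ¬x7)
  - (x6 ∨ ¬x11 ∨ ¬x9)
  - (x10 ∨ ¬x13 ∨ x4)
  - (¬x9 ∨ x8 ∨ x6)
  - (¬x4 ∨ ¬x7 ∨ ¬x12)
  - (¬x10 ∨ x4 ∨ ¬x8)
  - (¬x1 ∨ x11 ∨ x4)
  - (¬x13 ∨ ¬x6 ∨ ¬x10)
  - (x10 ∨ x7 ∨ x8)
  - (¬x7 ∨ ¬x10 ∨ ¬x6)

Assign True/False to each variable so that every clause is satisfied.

x1=T, x2=T, x3=F, x4=T, x5=F, x6=F, x7=F, x8=T, x9=T, x10=T, x11=F, x12=T, x13=F

Check each clause:
  1. (¬x1 ∨ ¬x11 ∨ ¬x9) — ¬x11 is true.
  2. (x2 ∨ ¬x8 ∨ x13) — x2 is true.
  3. (x10 ∨ ¬x2 ∨ x12) — x10 is true.
  4. (¬x7 ∨ ¬x1 ∨ ¬x6) — ¬x7 is true.
  5. (¬x2 ∨ ¬x5 ∨ x7) — ¬x5 is true.
  6. (x8 ∨ x11 ∨ ¬x12) — x8 is true.
  7. (¬x3 ∨ ¬x7 ∨ ¬x2) — ¬x7 is true.
  8. (¬x13 ∨ x5 ∨ x9) — x9 is true.
  9. (x9 ∨ x2 ∨ x11) — x9 is true.
  10. (¬x12 ∨ ¬x6 ∨ ¬x13) — ¬x6 is true.
  11. (¬x6 ∨ x13 ∨ ¬x10) — ¬x6 is true.
  12. (¬x3 ∨ x9 ∨ ¬x6) — x9 is true.
  13. (¬x7 ∨ x9 ∨ x3) — ¬x7 is true.
  14. (¬x11 ∨ x6 ∨ ¬x9) — ¬x11 is true.
  15. (x10 ∨ x4 ∨ ¬x13) — x10 is true.
  16. (x6 ∨ ¬x9 ∨ x8) — x8 is true.
  17. (¬x7 ∨ ¬x4 ∨ ¬x12) — ¬x7 is true.
  18. (¬x10 ∨ x4 ∨ ¬x8) — x4 is true.
  19. (x11 ∨ ¬x1 ∨ x4) — x4 is true.
  20. (¬x10 ∨ ¬x13 ∨ ¬x6) — ¬x6 is true.
  21. (x7 ∨ x8 ∨ x10) — x8 is true.
  22. (¬x10 ∨ ¬x6 ∨ ¬x7) — ¬x7 is true.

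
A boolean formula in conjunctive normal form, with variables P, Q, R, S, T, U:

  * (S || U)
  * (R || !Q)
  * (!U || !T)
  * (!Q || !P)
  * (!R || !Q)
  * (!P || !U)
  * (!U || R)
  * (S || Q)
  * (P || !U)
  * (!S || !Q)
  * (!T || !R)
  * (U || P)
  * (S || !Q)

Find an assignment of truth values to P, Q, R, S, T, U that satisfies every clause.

P=T, Q=F, R=F, S=T, T=T, U=F

Check each clause:
  1. (S || U) — S is true.
  2. (!Q || R) — !Q is true.
  3. (!U || !T) — !U is true.
  4. (!Q || !P) — !Q is true.
  5. (!R || !Q) — !R is true.
  6. (!U || !P) — !U is true.
  7. (!U || R) — !U is true.
  8. (S || Q) — S is true.
  9. (!U || P) — P is true.
  10. (!S || !Q) — !Q is true.
  11. (!T || !R) — !R is true.
  12. (U || P) — P is true.
  13. (S || !Q) — S is true.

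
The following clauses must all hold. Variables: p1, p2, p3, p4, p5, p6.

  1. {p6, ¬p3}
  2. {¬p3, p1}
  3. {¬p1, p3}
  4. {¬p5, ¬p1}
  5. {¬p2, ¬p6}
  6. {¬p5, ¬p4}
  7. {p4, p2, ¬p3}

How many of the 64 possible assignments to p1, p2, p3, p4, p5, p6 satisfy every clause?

10

Split on p3, then p1.
  p3=T, p1=T: remaining (p2,p4,p5,p6) ∈ {(F,T,F,T)} — 1.
  p3=T, p1=F: a clause becomes empty — 0.
  p3=F, p1=T: a clause becomes empty — 0.
  p3=F, p1=F: 9 of the 16 assignments to (p2,p4,p5,p6) work.
Total: 1 + 0 + 0 + 9 = 10.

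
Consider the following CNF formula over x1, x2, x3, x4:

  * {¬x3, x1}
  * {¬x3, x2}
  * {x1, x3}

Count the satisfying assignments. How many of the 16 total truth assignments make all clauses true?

6

Satisfying assignments:
  x1=T x2=F x3=F x4=F
  x1=T x2=F x3=F x4=T
  x1=T x2=T x3=F x4=F
  x1=T x2=T x3=F x4=T
  x1=T x2=T x3=T x4=F
  x1=T x2=T x3=T x4=T
That's 6 in total.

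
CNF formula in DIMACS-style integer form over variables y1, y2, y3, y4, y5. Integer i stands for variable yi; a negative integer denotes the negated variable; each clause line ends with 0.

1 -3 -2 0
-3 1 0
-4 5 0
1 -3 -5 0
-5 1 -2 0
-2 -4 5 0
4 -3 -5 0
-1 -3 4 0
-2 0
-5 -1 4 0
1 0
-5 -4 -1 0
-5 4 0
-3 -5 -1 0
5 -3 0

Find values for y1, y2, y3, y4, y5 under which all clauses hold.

y1 = True, y2 = False, y3 = False, y4 = False, y5 = False

Check each clause:
  1. (~y3 | ~y2 | y1) — y1 is true.
  2. (y1 | ~y3) — y1 is true.
  3. (y5 | ~y4) — ~y4 is true.
  4. (y1 | ~y3 | ~y5) — y1 is true.
  5. (~y5 | y1 | ~y2) — y1 is true.
  6. (~y4 | y5 | ~y2) — ~y4 is true.
  7. (~y5 | y4 | ~y3) — ~y5 is true.
  8. (y4 | ~y3 | ~y1) — ~y3 is true.
  9. (~y2) — ~y2 is true.
  10. (~y1 | ~y5 | y4) — ~y5 is true.
  11. (y1) — y1 is true.
  12. (~y4 | ~y5 | ~y1) — ~y5 is true.
  13. (y4 | ~y5) — ~y5 is true.
  14. (~y1 | ~y3 | ~y5) — ~y5 is true.
  15. (~y3 | y5) — ~y3 is true.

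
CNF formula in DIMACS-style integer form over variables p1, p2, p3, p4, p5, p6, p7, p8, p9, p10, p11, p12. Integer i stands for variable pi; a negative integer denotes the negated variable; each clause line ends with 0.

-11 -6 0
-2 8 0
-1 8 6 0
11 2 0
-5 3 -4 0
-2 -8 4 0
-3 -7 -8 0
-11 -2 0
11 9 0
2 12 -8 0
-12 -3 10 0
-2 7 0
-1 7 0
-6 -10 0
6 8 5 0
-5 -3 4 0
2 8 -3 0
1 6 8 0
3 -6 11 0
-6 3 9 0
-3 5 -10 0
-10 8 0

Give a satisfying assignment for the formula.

p1 = 0, p2 = 0, p3 = 0, p4 = 1, p5 = 0, p6 = 0, p7 = 1, p8 = 1, p9 = 0, p10 = 0, p11 = 1, p12 = 1

Try p1 = False.
Set p2 = False and propagate.
  then p11 is forced to True.
  then p6 is forced to False.
  then p8 is forced to True.
  then p12 is forced to True.
Try p3 = False.
For the remaining variables, p4 = True, p5 = False, p7 = True, p9 = False, p10 = False works.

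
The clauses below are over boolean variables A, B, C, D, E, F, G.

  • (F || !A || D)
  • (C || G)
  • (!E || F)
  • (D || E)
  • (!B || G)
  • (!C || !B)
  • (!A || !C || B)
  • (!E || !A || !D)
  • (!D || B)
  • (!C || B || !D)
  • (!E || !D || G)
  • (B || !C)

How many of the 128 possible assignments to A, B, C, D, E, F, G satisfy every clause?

Split on B, then D.
  B=T, D=T: 5 of the 32 assignments to (A,C,E,F,G) work.
  B=T, D=F: remaining (A,C,E,F,G) ∈ {(F,F,T,T,T); (T,F,T,T,T)} — 2.
  B=F, D=T: a clause becomes empty — 0.
  B=F, D=F: remaining (A,C,E,F,G) ∈ {(F,F,T,T,T); (T,F,T,T,T)} — 2.
Total: 5 + 2 + 0 + 2 = 9.

9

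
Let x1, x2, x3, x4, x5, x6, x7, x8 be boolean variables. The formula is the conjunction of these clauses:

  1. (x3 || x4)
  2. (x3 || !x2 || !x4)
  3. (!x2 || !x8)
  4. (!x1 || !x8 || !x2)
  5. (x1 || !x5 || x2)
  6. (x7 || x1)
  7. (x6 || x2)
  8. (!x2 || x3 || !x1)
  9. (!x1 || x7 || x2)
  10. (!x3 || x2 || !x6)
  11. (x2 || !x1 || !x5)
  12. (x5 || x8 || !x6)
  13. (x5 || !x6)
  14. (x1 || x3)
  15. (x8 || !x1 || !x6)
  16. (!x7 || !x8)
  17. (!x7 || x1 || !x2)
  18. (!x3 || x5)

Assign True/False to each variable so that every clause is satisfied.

x1 = 1, x2 = 1, x3 = 1, x4 = 0, x5 = 1, x6 = 0, x7 = 1, x8 = 0

Set x1 = True and propagate.
For the remaining variables, x2 = True, x3 = True, x4 = False, x5 = True, x6 = False, x7 = True, x8 = False works.
Every clause has at least one true literal under this assignment.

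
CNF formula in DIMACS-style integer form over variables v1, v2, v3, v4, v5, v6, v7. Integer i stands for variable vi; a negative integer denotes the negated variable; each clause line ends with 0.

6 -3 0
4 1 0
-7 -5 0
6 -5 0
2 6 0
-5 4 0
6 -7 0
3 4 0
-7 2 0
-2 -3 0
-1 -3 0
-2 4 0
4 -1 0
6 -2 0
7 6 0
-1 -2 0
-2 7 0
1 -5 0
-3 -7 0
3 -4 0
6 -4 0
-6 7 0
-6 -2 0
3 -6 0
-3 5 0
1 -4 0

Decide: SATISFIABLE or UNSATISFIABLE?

v6 = True:
  propagation gives v7=True, v5=False, v2=True; an empty clause results — contradiction.
v6 = False:
  propagation gives v3=False, v5=False, v2=True; an empty clause results — contradiction.
Every branch closes, so no satisfying assignment exists.

UNSATISFIABLE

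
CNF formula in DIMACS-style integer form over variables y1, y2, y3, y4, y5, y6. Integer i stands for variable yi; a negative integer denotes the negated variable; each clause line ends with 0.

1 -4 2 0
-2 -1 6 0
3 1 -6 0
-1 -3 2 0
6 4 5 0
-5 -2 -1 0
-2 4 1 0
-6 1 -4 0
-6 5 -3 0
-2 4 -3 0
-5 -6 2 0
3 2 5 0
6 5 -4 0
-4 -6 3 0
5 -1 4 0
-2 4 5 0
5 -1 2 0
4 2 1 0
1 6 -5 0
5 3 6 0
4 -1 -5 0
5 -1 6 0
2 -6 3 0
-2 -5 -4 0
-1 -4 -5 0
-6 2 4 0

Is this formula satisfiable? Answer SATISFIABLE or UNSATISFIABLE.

UNSATISFIABLE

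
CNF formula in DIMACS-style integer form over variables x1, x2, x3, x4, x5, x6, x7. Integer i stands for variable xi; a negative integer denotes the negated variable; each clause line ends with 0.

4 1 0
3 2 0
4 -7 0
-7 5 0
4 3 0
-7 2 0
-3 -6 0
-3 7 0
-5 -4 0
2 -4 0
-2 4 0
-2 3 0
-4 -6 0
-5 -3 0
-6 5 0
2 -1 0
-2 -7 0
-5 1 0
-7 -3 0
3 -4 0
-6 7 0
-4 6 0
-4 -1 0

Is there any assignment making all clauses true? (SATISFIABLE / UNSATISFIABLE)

UNSATISFIABLE

x4 = True:
  propagation gives x5=False, x7=False, x3=False; an empty clause results — contradiction.
x4 = False:
  propagation gives x1=True, x7=False, x3=True; an empty clause results — contradiction.
Every branch closes, so no satisfying assignment exists.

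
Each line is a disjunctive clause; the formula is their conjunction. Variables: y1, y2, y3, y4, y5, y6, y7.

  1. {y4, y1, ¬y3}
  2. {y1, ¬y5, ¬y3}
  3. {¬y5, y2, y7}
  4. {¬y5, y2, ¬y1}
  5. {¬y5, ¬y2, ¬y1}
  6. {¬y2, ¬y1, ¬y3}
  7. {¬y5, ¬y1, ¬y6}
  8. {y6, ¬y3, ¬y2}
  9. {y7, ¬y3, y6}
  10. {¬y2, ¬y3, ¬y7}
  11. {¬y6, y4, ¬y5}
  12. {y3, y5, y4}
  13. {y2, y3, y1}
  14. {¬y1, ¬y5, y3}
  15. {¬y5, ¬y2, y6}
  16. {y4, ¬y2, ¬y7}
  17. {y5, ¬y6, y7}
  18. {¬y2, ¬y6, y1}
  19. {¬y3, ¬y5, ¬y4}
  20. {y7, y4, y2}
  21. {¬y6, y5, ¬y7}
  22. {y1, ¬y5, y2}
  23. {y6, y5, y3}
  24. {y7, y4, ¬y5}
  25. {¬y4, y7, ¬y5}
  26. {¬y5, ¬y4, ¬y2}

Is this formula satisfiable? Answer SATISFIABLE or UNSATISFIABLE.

Set y1 = True and propagate.
For the remaining variables, y2 = False, y3 = True, y4 = True, y5 = False, y6 = False, y7 = True works.
So y1=1, y2=0, y3=1, y4=1, y5=0, y6=0, y7=1 is a satisfying assignment.

SATISFIABLE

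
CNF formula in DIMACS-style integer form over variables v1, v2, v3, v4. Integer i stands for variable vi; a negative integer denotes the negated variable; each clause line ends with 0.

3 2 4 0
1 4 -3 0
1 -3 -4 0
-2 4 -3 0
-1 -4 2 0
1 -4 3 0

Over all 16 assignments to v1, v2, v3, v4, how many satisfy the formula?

Satisfying assignments:
  v1=0 v2=1 v3=0 v4=0
  v1=1 v2=0 v3=1 v4=0
  v1=1 v2=1 v3=0 v4=0
  v1=1 v2=1 v3=0 v4=1
  v1=1 v2=1 v3=1 v4=1
Count: 5.

5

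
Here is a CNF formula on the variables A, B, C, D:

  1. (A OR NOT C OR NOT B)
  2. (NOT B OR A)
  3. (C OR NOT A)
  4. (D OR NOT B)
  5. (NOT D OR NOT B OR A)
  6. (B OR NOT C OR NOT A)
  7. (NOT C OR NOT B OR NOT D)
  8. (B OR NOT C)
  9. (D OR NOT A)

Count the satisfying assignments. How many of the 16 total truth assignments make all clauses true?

The models are:
  A=0 B=0 C=0 D=0
  A=0 B=0 C=0 D=1
That's 2 in total.

2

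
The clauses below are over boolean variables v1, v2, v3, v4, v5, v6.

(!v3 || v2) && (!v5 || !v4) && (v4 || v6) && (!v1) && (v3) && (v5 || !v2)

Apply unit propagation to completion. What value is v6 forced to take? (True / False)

True

(!v1) stands alone — v1 = False.
Unit clause (v3) sets v3 = True.
In (!v3 || v2), !v3 is now false; v2 must hold, so v2 = True.
(!v2 || v5): since v2 = True, the clause reduces to (v5). v5 = True.
(!v4 || !v5) with v5 = True leaves only !v4, so v4 = False.
In (v4 || v6), v4 is now false; v6 must hold, so v6 = True.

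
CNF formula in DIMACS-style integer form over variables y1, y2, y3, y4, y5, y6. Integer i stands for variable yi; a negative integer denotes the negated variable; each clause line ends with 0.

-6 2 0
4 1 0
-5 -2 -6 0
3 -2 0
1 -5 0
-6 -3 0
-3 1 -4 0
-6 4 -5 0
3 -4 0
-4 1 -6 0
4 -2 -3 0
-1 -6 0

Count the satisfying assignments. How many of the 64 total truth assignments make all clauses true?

Satisfying assignments:
  y1=1 y2=0 y3=0 y4=0 y5=0 y6=0
  y1=1 y2=0 y3=0 y4=0 y5=1 y6=0
  y1=1 y2=0 y3=1 y4=0 y5=0 y6=0
  y1=1 y2=0 y3=1 y4=0 y5=1 y6=0
  y1=1 y2=0 y3=1 y4=1 y5=0 y6=0
  y1=1 y2=0 y3=1 y4=1 y5=1 y6=0
  y1=1 y2=1 y3=1 y4=1 y5=0 y6=0
  y1=1 y2=1 y3=1 y4=1 y5=1 y6=0
Count: 8.

8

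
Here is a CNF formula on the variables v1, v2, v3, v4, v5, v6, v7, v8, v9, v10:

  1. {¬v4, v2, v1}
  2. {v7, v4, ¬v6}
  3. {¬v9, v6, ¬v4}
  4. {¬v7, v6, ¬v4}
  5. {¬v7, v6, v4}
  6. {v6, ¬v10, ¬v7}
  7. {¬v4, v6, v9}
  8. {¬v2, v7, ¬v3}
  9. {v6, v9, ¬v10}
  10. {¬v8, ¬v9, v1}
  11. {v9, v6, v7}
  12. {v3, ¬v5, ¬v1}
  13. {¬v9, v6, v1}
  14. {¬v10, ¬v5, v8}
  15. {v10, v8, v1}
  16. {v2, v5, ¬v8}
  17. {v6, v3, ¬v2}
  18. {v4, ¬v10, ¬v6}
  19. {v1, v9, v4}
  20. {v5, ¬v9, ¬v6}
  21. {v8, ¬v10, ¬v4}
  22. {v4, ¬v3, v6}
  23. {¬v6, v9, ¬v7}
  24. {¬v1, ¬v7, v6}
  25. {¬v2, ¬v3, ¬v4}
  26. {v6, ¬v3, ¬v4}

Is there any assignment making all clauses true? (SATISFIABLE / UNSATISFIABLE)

SATISFIABLE

Try v1 = True.
For the remaining variables, v2 = False, v3 = True, v4 = True, v5 = True, v6 = True, v7 = False, v8 = False, v9 = False, v10 = False works.
So v1 = True, v2 = False, v3 = True, v4 = True, v5 = True, v6 = True, v7 = False, v8 = False, v9 = False, v10 = False is a satisfying assignment.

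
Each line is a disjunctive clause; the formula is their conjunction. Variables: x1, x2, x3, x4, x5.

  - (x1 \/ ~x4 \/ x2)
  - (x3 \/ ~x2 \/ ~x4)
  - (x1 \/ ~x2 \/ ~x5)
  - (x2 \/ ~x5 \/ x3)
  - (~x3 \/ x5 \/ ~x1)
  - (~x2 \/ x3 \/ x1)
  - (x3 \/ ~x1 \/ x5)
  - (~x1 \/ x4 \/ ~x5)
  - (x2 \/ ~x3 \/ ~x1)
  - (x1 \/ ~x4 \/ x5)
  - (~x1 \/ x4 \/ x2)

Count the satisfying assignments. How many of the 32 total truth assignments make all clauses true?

5

Satisfying assignments:
  x1=0 x2=0 x3=0 x4=0 x5=0
  x1=0 x2=0 x3=1 x4=0 x5=0
  x1=0 x2=0 x3=1 x4=0 x5=1
  x1=0 x2=1 x3=1 x4=0 x5=0
  x1=1 x2=1 x3=1 x4=1 x5=1
That's 5 in total.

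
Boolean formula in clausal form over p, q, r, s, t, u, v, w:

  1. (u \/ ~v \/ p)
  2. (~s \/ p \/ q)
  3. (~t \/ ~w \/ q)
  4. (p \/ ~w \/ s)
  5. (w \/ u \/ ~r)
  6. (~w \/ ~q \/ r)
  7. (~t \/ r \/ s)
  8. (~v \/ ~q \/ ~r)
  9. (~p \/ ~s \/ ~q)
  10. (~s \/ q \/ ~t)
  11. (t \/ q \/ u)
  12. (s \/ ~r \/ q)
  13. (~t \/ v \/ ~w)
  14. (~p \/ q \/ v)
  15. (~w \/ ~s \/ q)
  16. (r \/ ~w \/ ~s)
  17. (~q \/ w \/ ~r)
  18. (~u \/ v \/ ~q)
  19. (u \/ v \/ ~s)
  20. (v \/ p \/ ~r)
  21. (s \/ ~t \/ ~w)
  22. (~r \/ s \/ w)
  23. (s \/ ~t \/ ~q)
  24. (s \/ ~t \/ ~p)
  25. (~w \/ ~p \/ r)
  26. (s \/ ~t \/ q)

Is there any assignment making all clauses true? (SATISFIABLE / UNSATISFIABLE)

SATISFIABLE

Branch on p: take p = True.
For the remaining variables, q = True, r = True, s = False, t = False, u = False, v = False, w = True works.
Every clause has at least one true literal under this assignment.
So p=T  q=T  r=T  s=F  t=F  u=F  v=F  w=T is a satisfying assignment.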